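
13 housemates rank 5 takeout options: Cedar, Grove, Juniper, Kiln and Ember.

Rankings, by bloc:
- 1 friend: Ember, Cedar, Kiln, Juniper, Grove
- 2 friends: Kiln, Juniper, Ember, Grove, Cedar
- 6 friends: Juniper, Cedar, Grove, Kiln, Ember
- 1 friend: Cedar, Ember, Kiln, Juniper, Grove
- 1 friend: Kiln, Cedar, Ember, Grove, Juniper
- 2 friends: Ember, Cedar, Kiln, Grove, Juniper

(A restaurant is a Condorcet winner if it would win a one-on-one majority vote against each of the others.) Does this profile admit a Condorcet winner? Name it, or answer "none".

none

Pairwise majorities:
Cedar vs Grove: Cedar preferred on 1+6+1+1+2 = 11 ballots; Cedar wins 11–2.
Cedar vs Juniper: Juniper wins 8–5.
Cedar vs Kiln: Cedar is ranked higher on 1+6+1+2 = 10 ballots, Kiln on 3. Cedar wins 10–3.
Cedar vs Ember: 8 to 5, Cedar.
Grove vs Juniper: 3 to 10, Juniper.
Grove vs Kiln: Grove is ranked higher on 6 ballots, Kiln on 7. Kiln wins 7–6.
Grove vs Ember: Ember wins 7–6.
Juniper–Kiln: Kiln 7–6.
Juniper–Ember: Juniper 8–5.
Kiln vs Ember: Kiln preferred on 2+6+1 = 9 ballots; Kiln wins 9–4.
Each restaurant drops at least one matchup (Cedar loses to Juniper; Grove loses to Cedar; Juniper loses to Kiln; Kiln loses to Cedar; Ember loses to Cedar); the cycle Cedar > Kiln > Juniper > Cedar rules out a Condorcet winner.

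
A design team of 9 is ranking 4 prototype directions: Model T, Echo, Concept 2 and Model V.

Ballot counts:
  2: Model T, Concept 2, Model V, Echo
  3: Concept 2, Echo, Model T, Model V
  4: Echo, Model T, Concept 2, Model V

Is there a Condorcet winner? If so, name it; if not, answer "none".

none

Check each pair by majority over 9 ballots:
Model T vs Echo: 2 to 7, Echo.
Model T vs Concept 2: Model T is ranked higher on 2+4 = 6 ballots, Concept 2 on 3. Model T wins 6–3.
Model T vs Model V: Model T is ranked higher on 2+3+4 = 9 ballots, Model V on 0. Model T wins 9–0.
Echo vs Concept 2: 4 for Echo, 5 for Concept 2 — Concept 2 by 5–4.
Echo vs Model V: 3+4 = 7 for Echo, 2 for Model V — Echo by 7–2.
Concept 2 vs Model V: 2+3+4 = 9 for Concept 2, 0 for Model V — Concept 2 by 9–0.
No design is unbeaten: Model T loses to Echo; Echo loses to Concept 2; Concept 2 loses to Model T; Model V loses to Model T. In particular Model T → Concept 2 → Echo → Model T is a majority cycle — no Condorcet winner exists.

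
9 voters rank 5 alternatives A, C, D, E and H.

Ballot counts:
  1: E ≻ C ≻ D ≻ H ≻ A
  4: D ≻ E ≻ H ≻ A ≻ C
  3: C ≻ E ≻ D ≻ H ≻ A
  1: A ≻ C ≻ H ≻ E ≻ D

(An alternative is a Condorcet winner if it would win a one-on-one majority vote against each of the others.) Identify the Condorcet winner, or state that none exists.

E

Head-to-head results (9 voters):
A vs C: A is ranked higher on 4+1 = 5 ballots, C on 4. A wins 5–4.
A vs D: A is ranked higher on 1 ballot, D on 8. D wins 8–1.
A vs E: 1 to 8, E.
A vs H: 1 for A, 8 for H — H by 8–1.
C vs D: 5 to 4, C.
C vs E: C preferred on 3+1 = 4 ballots; E wins 5–4.
C vs H: 1+3+1 = 5 for C, 4 for H — C by 5–4.
D vs E: 4 for D, 5 for E — E by 5–4.
D vs H: 1+4+3 = 8 for D, 1 for H — D by 8–1.
E vs H: E preferred on 1+4+3 = 8 ballots; E wins 8–1.
Only E has no losses; E is the Condorcet winner.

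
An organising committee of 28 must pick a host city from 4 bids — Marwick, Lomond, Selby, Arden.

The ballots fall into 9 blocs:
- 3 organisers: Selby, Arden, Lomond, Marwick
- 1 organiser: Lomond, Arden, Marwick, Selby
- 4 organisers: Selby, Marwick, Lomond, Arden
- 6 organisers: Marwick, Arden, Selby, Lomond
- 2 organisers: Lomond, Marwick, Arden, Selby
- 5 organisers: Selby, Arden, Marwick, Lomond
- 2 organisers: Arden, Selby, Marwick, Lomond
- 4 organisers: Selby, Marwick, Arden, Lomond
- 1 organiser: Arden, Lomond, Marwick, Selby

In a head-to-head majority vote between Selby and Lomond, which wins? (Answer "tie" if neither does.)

Selby

Ballots ranking Selby above Lomond: 3 + 4 + 6 + 5 + 2 + 4 = 24.
Ballots ranking Lomond above Selby: 28 − 24 = 4.
Selby wins the head-to-head 24–4.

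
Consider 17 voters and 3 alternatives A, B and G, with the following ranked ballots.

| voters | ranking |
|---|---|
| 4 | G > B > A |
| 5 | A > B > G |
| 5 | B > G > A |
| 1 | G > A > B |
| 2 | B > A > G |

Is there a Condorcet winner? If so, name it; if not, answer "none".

B

Pairwise majorities:
A–B: B 11–6.
A–G: G 10–7.
B–G: B 12–5.
B defeats every rival head-to-head and is the Condorcet winner.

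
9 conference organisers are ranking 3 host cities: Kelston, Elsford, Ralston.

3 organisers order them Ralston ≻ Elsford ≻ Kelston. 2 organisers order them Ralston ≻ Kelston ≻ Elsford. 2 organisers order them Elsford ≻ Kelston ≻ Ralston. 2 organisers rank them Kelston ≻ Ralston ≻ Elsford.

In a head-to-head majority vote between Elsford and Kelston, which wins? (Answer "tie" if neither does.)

Ballots ranking Elsford above Kelston: 3 + 2 = 5.
Ballots ranking Kelston above Elsford: 9 − 5 = 4.
Elsford wins the head-to-head 5–4.

Elsford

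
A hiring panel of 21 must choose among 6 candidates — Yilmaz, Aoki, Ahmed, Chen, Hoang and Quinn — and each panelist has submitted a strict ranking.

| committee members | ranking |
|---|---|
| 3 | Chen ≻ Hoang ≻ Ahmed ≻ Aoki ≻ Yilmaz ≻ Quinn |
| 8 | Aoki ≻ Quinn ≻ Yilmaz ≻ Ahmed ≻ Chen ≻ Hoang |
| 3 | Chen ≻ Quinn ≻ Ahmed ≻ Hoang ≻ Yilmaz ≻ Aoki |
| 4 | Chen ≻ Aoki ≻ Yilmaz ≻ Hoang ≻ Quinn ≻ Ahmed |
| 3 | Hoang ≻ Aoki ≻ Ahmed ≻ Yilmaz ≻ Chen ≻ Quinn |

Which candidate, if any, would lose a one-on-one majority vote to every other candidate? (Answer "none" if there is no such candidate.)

Pairwise majorities:
Yilmaz vs Aoki: Aoki wins 18–3.
Yilmaz vs Ahmed: 8+4 = 12 for Yilmaz, 9 for Ahmed — Yilmaz by 12–9.
Yilmaz vs Chen: Yilmaz preferred on 8+3 = 11 ballots; Yilmaz wins 11–10.
Yilmaz vs Hoang: Yilmaz is ranked higher on 8+4 = 12 ballots, Hoang on 9. Yilmaz wins 12–9.
Yilmaz vs Quinn: Yilmaz preferred on 3+4+3 = 10 ballots; Quinn wins 11–10.
Aoki–Ahmed: Aoki 15–6.
Aoki–Chen: Aoki 11–10.
Aoki vs Hoang: Aoki wins 12–9.
Aoki vs Quinn: Aoki preferred on 3+8+4+3 = 18 ballots; Aoki wins 18–3.
Ahmed vs Chen: 11 to 10, Ahmed.
Ahmed vs Hoang: 11 to 10, Ahmed.
Ahmed vs Quinn: Quinn wins 15–6.
Chen vs Hoang: 18 to 3, Chen.
Chen vs Quinn: Chen wins 13–8.
Hoang–Quinn: Quinn 11–10.
Only Hoang has no wins; Hoang is the Condorcet loser.

Hoang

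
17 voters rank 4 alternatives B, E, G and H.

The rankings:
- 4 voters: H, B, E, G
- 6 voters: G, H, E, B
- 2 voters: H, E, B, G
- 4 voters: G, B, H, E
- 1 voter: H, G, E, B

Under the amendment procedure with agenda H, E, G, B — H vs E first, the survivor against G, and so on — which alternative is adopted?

G

Round 1: H vs E — 17–0, H advances.
Round 2: H vs G — 7–10, G advances.
Round 3: G vs B — 11–6, G advances.
The agenda winner is G.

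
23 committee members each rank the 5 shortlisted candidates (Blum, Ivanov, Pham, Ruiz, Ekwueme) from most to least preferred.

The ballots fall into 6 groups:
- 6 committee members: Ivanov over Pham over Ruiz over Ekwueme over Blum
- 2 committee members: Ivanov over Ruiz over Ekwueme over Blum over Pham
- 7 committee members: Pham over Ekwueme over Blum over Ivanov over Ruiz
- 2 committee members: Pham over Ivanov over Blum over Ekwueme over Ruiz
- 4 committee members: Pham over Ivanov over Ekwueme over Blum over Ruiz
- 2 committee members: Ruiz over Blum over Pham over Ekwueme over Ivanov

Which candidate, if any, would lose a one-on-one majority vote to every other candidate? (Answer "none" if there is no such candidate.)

Pairwise majorities:
Blum vs Ivanov: Blum preferred on 7+2 = 9 ballots; Ivanov wins 14–9.
Blum–Pham: Pham 19–4.
Blum vs Ruiz: 13 to 10, Blum.
Blum vs Ekwueme: Ekwueme, 19–4.
Ivanov vs Pham: 8 to 15, Pham.
Ivanov–Ruiz: Ivanov 21–2.
Ivanov vs Ekwueme: Ivanov wins 14–9.
Pham vs Ruiz: Pham wins 19–4.
Pham–Ekwueme: Pham 21–2.
Ruiz vs Ekwueme: Ekwueme, 13–10.
Ruiz loses to every other candidate — it is the Condorcet loser.

Ruiz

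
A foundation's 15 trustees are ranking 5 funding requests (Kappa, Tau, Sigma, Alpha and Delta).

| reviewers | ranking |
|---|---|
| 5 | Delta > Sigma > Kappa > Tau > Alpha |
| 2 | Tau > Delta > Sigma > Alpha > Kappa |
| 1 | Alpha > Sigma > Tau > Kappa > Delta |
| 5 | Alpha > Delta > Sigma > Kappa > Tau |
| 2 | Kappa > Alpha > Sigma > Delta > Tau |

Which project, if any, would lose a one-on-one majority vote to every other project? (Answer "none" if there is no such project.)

Pairwise majorities:
Kappa vs Tau: 5+5+2 = 12 for Kappa, 3 for Tau — Kappa by 12–3.
Kappa–Sigma: Sigma 13–2.
Kappa vs Alpha: Alpha wins 8–7.
Kappa vs Delta: 1+2 = 3 for Kappa, 12 for Delta — Delta by 12–3.
Tau vs Sigma: Tau preferred on 2 ballots; Sigma wins 13–2.
Tau–Alpha: Alpha 8–7.
Tau vs Delta: Delta wins 12–3.
Sigma vs Alpha: 7 to 8, Alpha.
Sigma vs Delta: Delta wins 12–3.
Alpha vs Delta: 8 to 7, Alpha.
Only Tau has no wins; Tau is the Condorcet loser.

Tau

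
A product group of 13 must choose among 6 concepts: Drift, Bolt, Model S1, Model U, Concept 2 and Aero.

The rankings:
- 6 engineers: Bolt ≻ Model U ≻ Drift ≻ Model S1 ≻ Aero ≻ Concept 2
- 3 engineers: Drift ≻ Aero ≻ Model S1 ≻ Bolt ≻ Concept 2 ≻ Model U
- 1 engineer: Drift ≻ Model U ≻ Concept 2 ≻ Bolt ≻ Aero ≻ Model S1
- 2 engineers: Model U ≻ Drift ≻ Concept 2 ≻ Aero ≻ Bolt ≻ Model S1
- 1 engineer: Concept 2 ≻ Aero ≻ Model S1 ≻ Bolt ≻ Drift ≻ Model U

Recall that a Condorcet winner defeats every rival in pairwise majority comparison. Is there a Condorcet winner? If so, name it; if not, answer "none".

Bolt

Pairwise majorities:
Drift vs Bolt: Drift is ranked higher on 3+1+2 = 6 ballots, Bolt on 7. Bolt wins 7–6.
Drift vs Model S1: Drift preferred on 6+3+1+2 = 12 ballots; Drift wins 12–1.
Drift vs Model U: Drift preferred on 3+1+1 = 5 ballots; Model U wins 8–5.
Drift vs Concept 2: Drift is ranked higher on 6+3+1+2 = 12 ballots, Concept 2 on 1. Drift wins 12–1.
Drift vs Aero: 6+3+1+2 = 12 for Drift, 1 for Aero — Drift by 12–1.
Bolt vs Model S1: 9 to 4, Bolt.
Bolt vs Model U: 10 to 3, Bolt.
Bolt vs Concept 2: 6+3 = 9 for Bolt, 4 for Concept 2 — Bolt by 9–4.
Bolt vs Aero: Bolt preferred on 6+1 = 7 ballots; Bolt wins 7–6.
Model S1 vs Model U: 3+1 = 4 for Model S1, 9 for Model U — Model U by 9–4.
Model S1 vs Concept 2: 9 to 4, Model S1.
Model S1 vs Aero: 6 to 7, Aero.
Model U vs Concept 2: 6+1+2 = 9 for Model U, 4 for Concept 2 — Model U by 9–4.
Model U vs Aero: Model U is ranked higher on 6+1+2 = 9 ballots, Aero on 4. Model U wins 9–4.
Concept 2 vs Aero: Concept 2 is ranked higher on 1+2+1 = 4 ballots, Aero on 9. Aero wins 9–4.
Bolt wins every pairwise contest, so Bolt is the Condorcet winner.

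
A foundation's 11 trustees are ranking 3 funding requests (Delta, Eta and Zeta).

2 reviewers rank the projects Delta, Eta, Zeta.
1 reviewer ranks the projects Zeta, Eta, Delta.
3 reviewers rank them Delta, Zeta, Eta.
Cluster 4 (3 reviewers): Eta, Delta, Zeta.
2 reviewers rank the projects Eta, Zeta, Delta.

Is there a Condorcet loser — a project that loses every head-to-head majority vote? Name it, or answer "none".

Zeta

Head-to-head results (11 reviewers):
Delta–Eta: Eta 6–5.
Delta vs Zeta: 2+3+3 = 8 for Delta, 3 for Zeta — Delta by 8–3.
Eta vs Zeta: Eta preferred on 2+3+2 = 7 ballots; Eta wins 7–4.
Zeta is beaten in every head-to-head and is the Condorcet loser.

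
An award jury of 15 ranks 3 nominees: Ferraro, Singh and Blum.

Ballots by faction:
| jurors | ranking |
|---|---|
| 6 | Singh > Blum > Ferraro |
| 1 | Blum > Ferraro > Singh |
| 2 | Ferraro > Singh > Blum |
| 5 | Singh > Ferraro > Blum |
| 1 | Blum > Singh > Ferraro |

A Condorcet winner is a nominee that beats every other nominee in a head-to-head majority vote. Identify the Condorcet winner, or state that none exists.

Check each pair by majority over 15 ballots:
Ferraro vs Singh: Ferraro preferred on 1+2 = 3 ballots; Singh wins 12–3.
Ferraro vs Blum: 2+5 = 7 for Ferraro, 8 for Blum — Blum by 8–7.
Singh vs Blum: Singh preferred on 6+2+5 = 13 ballots; Singh wins 13–2.
Singh wins every pairwise contest, so Singh is the Condorcet winner.

Singh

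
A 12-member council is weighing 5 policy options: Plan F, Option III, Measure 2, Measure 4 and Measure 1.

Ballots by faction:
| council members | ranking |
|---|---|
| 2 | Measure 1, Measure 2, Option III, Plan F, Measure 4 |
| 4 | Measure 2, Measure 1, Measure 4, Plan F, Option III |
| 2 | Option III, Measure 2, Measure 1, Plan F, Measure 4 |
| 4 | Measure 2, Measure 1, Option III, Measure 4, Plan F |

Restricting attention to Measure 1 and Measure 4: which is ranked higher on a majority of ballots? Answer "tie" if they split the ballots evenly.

Ballots ranking Measure 1 above Measure 4: 2 + 4 + 2 + 4 = 12.
Ballots ranking Measure 4 above Measure 1: 12 − 12 = 0.
Measure 1 wins the head-to-head 12–0.

Measure 1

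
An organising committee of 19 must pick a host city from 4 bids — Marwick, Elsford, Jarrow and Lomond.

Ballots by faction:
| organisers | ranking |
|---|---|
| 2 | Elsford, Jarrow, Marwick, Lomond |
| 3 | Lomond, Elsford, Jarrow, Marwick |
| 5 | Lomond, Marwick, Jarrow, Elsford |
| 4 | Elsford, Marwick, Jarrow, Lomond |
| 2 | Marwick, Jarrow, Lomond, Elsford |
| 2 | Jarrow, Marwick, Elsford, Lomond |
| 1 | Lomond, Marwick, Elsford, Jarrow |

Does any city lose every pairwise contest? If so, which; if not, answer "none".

none

Head-to-head results (19 organisers):
Marwick vs Elsford: 10 to 9, Marwick.
Marwick vs Jarrow: 5+4+2+1 = 12 for Marwick, 7 for Jarrow — Marwick by 12–7.
Marwick–Lomond: Marwick 10–9.
Elsford vs Jarrow: Elsford wins 10–9.
Elsford–Lomond: Lomond 11–8.
Jarrow vs Lomond: Jarrow, 10–9.
No city is winless: Marwick beats Elsford; Elsford beats Jarrow; Jarrow beats Lomond; Lomond beats Elsford. There is no Condorcet loser.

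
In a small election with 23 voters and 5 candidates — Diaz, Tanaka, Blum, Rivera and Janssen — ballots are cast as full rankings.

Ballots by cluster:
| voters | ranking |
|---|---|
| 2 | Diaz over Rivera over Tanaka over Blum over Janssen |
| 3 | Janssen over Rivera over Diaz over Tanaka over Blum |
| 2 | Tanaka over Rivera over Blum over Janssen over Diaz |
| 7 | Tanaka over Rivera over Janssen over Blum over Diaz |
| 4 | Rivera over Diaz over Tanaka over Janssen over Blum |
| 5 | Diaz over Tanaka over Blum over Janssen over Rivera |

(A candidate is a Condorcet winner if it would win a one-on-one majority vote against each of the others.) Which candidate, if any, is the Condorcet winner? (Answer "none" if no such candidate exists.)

Pairwise majorities:
Diaz vs Tanaka: 14 to 9, Diaz.
Diaz vs Blum: Diaz is ranked higher on 2+3+4+5 = 14 ballots, Blum on 9. Diaz wins 14–9.
Diaz vs Rivera: 7 to 16, Rivera.
Diaz vs Janssen: Diaz preferred on 2+4+5 = 11 ballots; Janssen wins 12–11.
Tanaka vs Blum: 23 to 0, Tanaka.
Tanaka vs Rivera: 2+7+5 = 14 for Tanaka, 9 for Rivera — Tanaka by 14–9.
Tanaka vs Janssen: 2+2+7+4+5 = 20 for Tanaka, 3 for Janssen — Tanaka by 20–3.
Blum vs Rivera: Blum is ranked higher on 5 ballots, Rivera on 18. Rivera wins 18–5.
Blum vs Janssen: Blum is ranked higher on 2+2+5 = 9 ballots, Janssen on 14. Janssen wins 14–9.
Rivera vs Janssen: 2+2+7+4 = 15 for Rivera, 8 for Janssen — Rivera by 15–8.
Every candidate loses at least once (Diaz loses to Rivera; Tanaka loses to Diaz; Blum loses to Diaz; Rivera loses to Tanaka; Janssen loses to Tanaka). The majority relation contains the cycle Diaz > Tanaka > Rivera > Diaz, so there is no Condorcet winner.

none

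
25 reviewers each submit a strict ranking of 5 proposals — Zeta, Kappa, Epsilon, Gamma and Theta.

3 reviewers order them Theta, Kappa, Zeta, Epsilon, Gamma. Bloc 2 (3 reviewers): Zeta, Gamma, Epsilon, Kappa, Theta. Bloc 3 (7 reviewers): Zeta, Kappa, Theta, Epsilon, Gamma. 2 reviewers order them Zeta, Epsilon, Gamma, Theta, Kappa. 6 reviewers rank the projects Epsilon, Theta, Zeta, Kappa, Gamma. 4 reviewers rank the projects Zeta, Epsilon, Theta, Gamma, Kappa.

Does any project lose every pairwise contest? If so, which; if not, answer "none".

Head-to-head results (25 reviewers):
Zeta vs Kappa: 3+7+2+6+4 = 22 for Zeta, 3 for Kappa — Zeta by 22–3.
Zeta–Epsilon: Zeta 19–6.
Zeta vs Gamma: Zeta, 25–0.
Zeta vs Theta: 16 to 9, Zeta.
Kappa vs Epsilon: Kappa is ranked higher on 3+7 = 10 ballots, Epsilon on 15. Epsilon wins 15–10.
Kappa vs Gamma: Kappa preferred on 3+7+6 = 16 ballots; Kappa wins 16–9.
Kappa vs Theta: Kappa is ranked higher on 3+7 = 10 ballots, Theta on 15. Theta wins 15–10.
Epsilon vs Gamma: 22 to 3, Epsilon.
Epsilon–Theta: Epsilon 15–10.
Gamma vs Theta: Gamma is ranked higher on 3+2 = 5 ballots, Theta on 20. Theta wins 20–5.
Gamma is beaten in every head-to-head and is the Condorcet loser.

Gamma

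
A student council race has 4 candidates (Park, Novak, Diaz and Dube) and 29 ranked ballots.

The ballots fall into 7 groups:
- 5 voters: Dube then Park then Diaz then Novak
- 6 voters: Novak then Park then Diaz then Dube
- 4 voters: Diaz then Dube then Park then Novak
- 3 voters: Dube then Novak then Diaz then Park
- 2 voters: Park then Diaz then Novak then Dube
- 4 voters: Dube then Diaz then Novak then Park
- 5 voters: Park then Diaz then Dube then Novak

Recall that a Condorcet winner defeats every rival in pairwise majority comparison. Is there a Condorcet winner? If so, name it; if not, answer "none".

Pairwise majorities:
Park vs Novak: Park, 16–13.
Park vs Diaz: Park is ranked higher on 5+6+2+5 = 18 ballots, Diaz on 11. Park wins 18–11.
Park vs Dube: 6+2+5 = 13 for Park, 16 for Dube — Dube by 16–13.
Novak vs Diaz: Diaz, 20–9.
Novak vs Dube: Dube, 21–8.
Diaz–Dube: Diaz 17–12.
No candidate is unbeaten: Park loses to Dube; Novak loses to Park; Diaz loses to Park; Dube loses to Diaz. In particular Park > Diaz > Dube > Park is a majority cycle — no Condorcet winner exists.

none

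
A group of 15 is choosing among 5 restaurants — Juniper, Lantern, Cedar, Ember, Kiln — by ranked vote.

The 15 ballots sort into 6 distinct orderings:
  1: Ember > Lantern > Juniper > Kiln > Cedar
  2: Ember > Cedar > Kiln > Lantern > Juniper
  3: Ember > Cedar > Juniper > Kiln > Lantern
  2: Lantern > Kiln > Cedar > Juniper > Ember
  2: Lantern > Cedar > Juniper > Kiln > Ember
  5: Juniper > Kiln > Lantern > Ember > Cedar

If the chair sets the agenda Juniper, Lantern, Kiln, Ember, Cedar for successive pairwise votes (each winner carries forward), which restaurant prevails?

Round 1: Juniper vs Lantern — 8–7, Juniper advances.
Round 2: Juniper vs Kiln — 11–4, Juniper advances.
Round 3: Juniper vs Ember — 9–6, Juniper advances.
Round 4: Juniper vs Cedar — 6–9, Cedar advances.
The agenda winner is Cedar.

Cedar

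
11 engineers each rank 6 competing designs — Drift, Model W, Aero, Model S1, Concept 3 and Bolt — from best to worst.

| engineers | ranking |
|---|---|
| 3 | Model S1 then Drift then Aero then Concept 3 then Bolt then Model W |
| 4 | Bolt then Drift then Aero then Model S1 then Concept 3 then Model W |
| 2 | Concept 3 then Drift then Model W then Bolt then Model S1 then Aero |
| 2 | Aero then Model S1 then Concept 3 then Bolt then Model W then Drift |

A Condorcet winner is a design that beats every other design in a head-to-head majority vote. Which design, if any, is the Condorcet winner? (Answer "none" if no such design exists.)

Pairwise majorities:
Drift–Model W: Drift 9–2.
Drift vs Aero: Drift, 9–2.
Drift–Model S1: Drift 6–5.
Drift vs Concept 3: Drift wins 7–4.
Drift–Bolt: Bolt 6–5.
Model W vs Aero: Aero, 9–2.
Model W vs Model S1: Model S1, 9–2.
Model W vs Concept 3: Concept 3 wins 11–0.
Model W vs Bolt: Bolt wins 9–2.
Aero–Model S1: Aero 6–5.
Aero vs Concept 3: Aero, 9–2.
Aero vs Bolt: Bolt wins 6–5.
Model S1–Concept 3: Model S1 9–2.
Model S1 vs Bolt: Bolt wins 6–5.
Concept 3 vs Bolt: Concept 3 wins 7–4.
Each design drops at least one matchup (Drift loses to Bolt; Model W loses to Drift; Aero loses to Drift; Model S1 loses to Drift; Concept 3 loses to Drift; Bolt loses to Concept 3); the cycle Drift beats Concept 3 beats Bolt beats Drift rules out a Condorcet winner.

none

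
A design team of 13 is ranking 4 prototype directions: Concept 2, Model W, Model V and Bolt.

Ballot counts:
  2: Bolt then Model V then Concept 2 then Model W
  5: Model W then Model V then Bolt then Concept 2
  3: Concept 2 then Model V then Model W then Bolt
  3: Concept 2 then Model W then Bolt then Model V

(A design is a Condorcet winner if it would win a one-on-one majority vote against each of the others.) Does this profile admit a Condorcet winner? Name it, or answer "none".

Check each pair by majority over 13 ballots:
Concept 2 vs Model W: Concept 2, 8–5.
Concept 2 vs Model V: Model V wins 7–6.
Concept 2–Bolt: Bolt 7–6.
Model W vs Model V: Model W, 8–5.
Model W vs Bolt: Model W, 11–2.
Model V vs Bolt: Model V, 8–5.
Each design drops at least one matchup (Concept 2 loses to Model V; Model W loses to Concept 2; Model V loses to Model W; Bolt loses to Model W); the cycle Concept 2 beats Model W beats Model V beats Concept 2 rules out a Condorcet winner.

none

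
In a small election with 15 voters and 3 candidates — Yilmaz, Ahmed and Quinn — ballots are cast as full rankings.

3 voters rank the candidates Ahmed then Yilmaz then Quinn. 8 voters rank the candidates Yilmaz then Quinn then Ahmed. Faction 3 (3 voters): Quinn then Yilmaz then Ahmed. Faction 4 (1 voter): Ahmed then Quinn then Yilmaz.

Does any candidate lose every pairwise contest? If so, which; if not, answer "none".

Ahmed

Pairwise majorities:
Yilmaz vs Ahmed: Yilmaz is ranked higher on 8+3 = 11 ballots, Ahmed on 4. Yilmaz wins 11–4.
Yilmaz–Quinn: Yilmaz 11–4.
Ahmed–Quinn: Quinn 11–4.
Ahmed is beaten in every head-to-head and is the Condorcet loser.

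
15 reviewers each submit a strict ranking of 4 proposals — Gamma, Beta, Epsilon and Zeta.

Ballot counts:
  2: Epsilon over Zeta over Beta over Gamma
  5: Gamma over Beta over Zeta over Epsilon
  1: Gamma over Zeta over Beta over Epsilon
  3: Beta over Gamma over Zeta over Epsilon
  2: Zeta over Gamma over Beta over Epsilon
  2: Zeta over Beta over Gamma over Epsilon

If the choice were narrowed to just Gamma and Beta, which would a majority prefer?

Ballots ranking Gamma above Beta: 5 + 1 + 2 = 8.
Ballots ranking Beta above Gamma: 15 − 8 = 7.
Gamma wins the head-to-head 8–7.

Gamma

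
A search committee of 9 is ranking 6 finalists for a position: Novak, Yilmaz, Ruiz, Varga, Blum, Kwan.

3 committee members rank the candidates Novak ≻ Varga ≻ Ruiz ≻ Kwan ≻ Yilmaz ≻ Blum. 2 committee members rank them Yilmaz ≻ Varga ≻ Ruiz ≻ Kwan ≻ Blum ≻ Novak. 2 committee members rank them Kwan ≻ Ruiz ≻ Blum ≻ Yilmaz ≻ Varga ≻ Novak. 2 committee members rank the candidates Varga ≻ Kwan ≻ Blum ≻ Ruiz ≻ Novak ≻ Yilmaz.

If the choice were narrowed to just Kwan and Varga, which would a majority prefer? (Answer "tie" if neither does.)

Ballots ranking Kwan above Varga: 2.
Ballots ranking Varga above Kwan: 9 − 2 = 7.
Varga wins the head-to-head 7–2.

Varga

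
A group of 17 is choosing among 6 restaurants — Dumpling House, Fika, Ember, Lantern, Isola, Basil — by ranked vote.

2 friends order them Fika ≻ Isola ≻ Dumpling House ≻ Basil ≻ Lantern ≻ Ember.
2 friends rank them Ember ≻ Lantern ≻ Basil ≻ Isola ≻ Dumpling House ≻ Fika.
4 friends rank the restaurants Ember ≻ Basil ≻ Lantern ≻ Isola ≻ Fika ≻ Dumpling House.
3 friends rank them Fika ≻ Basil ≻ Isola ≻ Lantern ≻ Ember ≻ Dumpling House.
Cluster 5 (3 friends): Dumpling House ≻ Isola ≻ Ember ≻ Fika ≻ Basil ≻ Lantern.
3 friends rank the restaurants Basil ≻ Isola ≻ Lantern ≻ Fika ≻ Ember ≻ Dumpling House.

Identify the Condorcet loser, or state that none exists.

Dumpling House

Head-to-head results (17 friends):
Dumpling House–Fika: Fika 12–5.
Dumpling House vs Ember: Ember wins 12–5.
Dumpling House vs Lantern: Dumpling House is ranked higher on 2+3 = 5 ballots, Lantern on 12. Lantern wins 12–5.
Dumpling House vs Isola: Isola, 14–3.
Dumpling House vs Basil: Dumpling House preferred on 2+3 = 5 ballots; Basil wins 12–5.
Fika vs Ember: Fika preferred on 2+3+3 = 8 ballots; Ember wins 9–8.
Fika vs Lantern: 8 to 9, Lantern.
Fika vs Isola: Isola, 12–5.
Fika vs Basil: Basil wins 9–8.
Ember vs Lantern: Ember is ranked higher on 2+4+3 = 9 ballots, Lantern on 8. Ember wins 9–8.
Ember vs Isola: 2+4 = 6 for Ember, 11 for Isola — Isola by 11–6.
Ember vs Basil: Ember is ranked higher on 2+4+3 = 9 ballots, Basil on 8. Ember wins 9–8.
Lantern vs Isola: Lantern is ranked higher on 2+4 = 6 ballots, Isola on 11. Isola wins 11–6.
Lantern vs Basil: Lantern preferred on 2 ballots; Basil wins 15–2.
Isola vs Basil: 2+3 = 5 for Isola, 12 for Basil — Basil by 12–5.
Dumpling House loses to every other restaurant — it is the Condorcet loser.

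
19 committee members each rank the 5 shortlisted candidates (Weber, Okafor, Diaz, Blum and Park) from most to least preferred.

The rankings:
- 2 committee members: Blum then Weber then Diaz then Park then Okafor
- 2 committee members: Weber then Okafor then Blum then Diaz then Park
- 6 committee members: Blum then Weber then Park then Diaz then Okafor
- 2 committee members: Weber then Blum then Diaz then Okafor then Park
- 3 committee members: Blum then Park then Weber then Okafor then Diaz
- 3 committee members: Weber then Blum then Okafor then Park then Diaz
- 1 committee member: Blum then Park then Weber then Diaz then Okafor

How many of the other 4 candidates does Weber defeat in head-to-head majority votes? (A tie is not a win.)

Weber against each rival (19 committee members):
Weber–Okafor: Weber 19–0.
Weber vs Diaz: Weber is ranked higher on 19 ballots, Diaz on 0. Weber wins 19–0.
Weber vs Blum: Blum, 12–7.
Weber vs Park: 15 to 4, Weber.
Weber beats Okafor, Diaz, Park; loses to Blum — 3 pairwise wins.

3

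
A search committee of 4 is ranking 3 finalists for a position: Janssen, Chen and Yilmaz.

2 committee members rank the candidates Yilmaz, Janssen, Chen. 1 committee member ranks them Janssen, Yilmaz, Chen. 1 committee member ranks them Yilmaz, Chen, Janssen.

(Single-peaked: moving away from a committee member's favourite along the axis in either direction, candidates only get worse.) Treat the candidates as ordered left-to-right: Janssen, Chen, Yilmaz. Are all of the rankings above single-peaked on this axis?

Axis positions: Janssen=1, Chen=2, Yilmaz=3.
Bloc 1: ranking walks positions 3-1-2; Janssen is ranked above Chen even though Chen lies between Janssen and the peak Yilmaz on the axis — preferences dip and rise again. Not single-peaked.
Bloc 2: ranking walks positions 1-3-2; Yilmaz is ranked above Chen even though Chen lies between Yilmaz and the peak Janssen on the axis — preferences dip and rise again. Not single-peaked.
Bloc 3 (peak Yilmaz at position 3): ranking walks positions 3-2-1, expanding outward from the peak — single-peaked.
Bloc 1 violates single-peakedness, so the profile is not single-peaked on this axis.

no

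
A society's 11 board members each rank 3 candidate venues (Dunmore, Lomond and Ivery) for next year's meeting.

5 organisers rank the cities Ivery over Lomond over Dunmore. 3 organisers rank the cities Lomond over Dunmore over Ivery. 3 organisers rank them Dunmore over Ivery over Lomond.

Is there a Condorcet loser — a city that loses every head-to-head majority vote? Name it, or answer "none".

Pairwise majorities:
Dunmore vs Lomond: 3 for Dunmore, 8 for Lomond — Lomond by 8–3.
Dunmore vs Ivery: Dunmore, 6–5.
Lomond–Ivery: Ivery 8–3.
Every city wins at least one matchup (Dunmore beats Ivery; Lomond beats Dunmore; Ivery beats Lomond), so there is no Condorcet loser.

none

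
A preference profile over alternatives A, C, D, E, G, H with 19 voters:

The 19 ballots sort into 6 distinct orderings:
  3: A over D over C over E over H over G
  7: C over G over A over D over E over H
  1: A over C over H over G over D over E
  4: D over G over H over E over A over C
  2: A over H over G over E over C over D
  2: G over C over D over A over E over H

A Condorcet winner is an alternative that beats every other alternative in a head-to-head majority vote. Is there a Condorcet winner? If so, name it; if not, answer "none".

none

Pairwise majorities:
A vs C: A is ranked higher on 3+1+4+2 = 10 ballots, C on 9. A wins 10–9.
A vs D: A is ranked higher on 3+7+1+2 = 13 ballots, D on 6. A wins 13–6.
A vs E: A is ranked higher on 3+7+1+2+2 = 15 ballots, E on 4. A wins 15–4.
A vs G: A is ranked higher on 3+1+2 = 6 ballots, G on 13. G wins 13–6.
A vs H: A preferred on 3+7+1+2+2 = 15 ballots; A wins 15–4.
C vs D: C is ranked higher on 7+1+2+2 = 12 ballots, D on 7. C wins 12–7.
C vs E: 13 to 6, C.
C vs G: C preferred on 3+7+1 = 11 ballots; C wins 11–8.
C vs H: C is ranked higher on 3+7+1+2 = 13 ballots, H on 6. C wins 13–6.
D vs E: D is ranked higher on 3+7+1+4+2 = 17 ballots, E on 2. D wins 17–2.
D vs G: D preferred on 3+4 = 7 ballots; G wins 12–7.
D vs H: 3+7+4+2 = 16 for D, 3 for H — D by 16–3.
E vs G: 3 for E, 16 for G — G by 16–3.
E vs H: 12 to 7, E.
G vs H: G preferred on 7+4+2 = 13 ballots; G wins 13–6.
Every alternative loses at least once (A loses to G; C loses to A; D loses to A; E loses to A; G loses to C; H loses to A). The majority relation contains the cycle A → C → G → A, so there is no Condorcet winner.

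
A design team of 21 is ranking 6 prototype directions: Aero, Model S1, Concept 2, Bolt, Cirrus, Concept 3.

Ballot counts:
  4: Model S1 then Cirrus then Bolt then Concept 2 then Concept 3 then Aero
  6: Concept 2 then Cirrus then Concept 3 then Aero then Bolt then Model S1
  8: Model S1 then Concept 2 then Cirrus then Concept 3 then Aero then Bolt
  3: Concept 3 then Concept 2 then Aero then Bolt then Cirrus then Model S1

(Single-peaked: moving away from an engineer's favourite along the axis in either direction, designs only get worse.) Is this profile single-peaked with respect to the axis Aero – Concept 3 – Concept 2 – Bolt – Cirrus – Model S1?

Axis positions: Aero=1, Concept 3=2, Concept 2=3, Bolt=4, Cirrus=5, Model S1=6.
Bloc 1 (peak Model S1 at position 6): ranking walks positions 6-5-4-3-2-1, expanding outward from the peak — single-peaked.
Bloc 2: ranking walks positions 3-5-2-1-4-6; Cirrus is ranked above Bolt even though Bolt lies between Cirrus and the peak Concept 2 on the axis — preferences dip and rise again. Not single-peaked.
Bloc 3: ranking walks positions 6-3-5-2-1-4; Concept 2 is ranked above Cirrus even though Cirrus lies between Concept 2 and the peak Model S1 on the axis — preferences dip and rise again. Not single-peaked.
Bloc 4 (peak Concept 3 at position 2): ranking walks positions 2-3-1-4-5-6, expanding outward from the peak — single-peaked.
Bloc 2 violates single-peakedness, so the profile is not single-peaked on this axis.

no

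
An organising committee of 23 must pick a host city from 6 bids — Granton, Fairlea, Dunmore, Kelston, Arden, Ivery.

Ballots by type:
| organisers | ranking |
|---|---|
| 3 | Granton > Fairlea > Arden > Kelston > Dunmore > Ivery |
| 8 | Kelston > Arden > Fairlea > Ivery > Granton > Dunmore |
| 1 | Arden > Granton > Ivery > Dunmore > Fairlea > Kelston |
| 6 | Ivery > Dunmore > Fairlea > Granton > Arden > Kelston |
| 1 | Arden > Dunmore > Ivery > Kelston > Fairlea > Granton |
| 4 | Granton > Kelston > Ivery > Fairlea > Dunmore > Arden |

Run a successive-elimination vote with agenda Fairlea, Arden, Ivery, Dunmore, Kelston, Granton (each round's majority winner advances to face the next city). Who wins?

Round 1: Fairlea vs Arden — 13–10, Fairlea advances.
Round 2: Fairlea vs Ivery — 11–12, Ivery advances.
Round 3: Ivery vs Dunmore — 19–4, Ivery advances.
Round 4: Ivery vs Kelston — 8–15, Kelston advances.
Round 5: Kelston vs Granton — 9–14, Granton advances.
The agenda winner is Granton.

Granton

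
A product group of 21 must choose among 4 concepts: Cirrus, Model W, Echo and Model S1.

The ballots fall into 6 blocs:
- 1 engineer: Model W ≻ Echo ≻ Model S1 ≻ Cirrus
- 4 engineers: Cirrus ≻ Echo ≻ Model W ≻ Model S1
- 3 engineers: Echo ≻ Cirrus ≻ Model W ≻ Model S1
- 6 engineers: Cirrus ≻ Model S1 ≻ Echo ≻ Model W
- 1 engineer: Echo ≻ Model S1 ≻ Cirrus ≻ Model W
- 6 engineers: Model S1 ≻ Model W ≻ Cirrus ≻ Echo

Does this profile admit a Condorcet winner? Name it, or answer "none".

Cirrus

Check each pair by majority over 21 ballots:
Cirrus vs Model W: Cirrus, 14–7.
Cirrus vs Echo: Cirrus, 16–5.
Cirrus vs Model S1: Cirrus, 13–8.
Model W–Echo: Echo 14–7.
Model W vs Model S1: Model S1 wins 13–8.
Echo vs Model S1: Model S1, 12–9.
Cirrus defeats every rival head-to-head and is the Condorcet winner.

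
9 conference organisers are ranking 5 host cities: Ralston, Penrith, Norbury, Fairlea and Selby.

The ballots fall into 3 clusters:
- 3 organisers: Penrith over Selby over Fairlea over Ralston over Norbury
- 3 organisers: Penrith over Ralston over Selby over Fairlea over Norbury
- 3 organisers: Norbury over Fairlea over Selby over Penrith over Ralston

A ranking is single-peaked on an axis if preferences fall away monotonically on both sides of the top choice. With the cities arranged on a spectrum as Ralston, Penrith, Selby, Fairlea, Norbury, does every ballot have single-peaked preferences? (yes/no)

yes

Axis positions: Ralston=1, Penrith=2, Selby=3, Fairlea=4, Norbury=5.
Cluster 1 (peak Penrith at position 2): ranking walks positions 2-3-4-1-5, expanding outward from the peak — single-peaked.
Cluster 2 (peak Penrith at position 2): ranking walks positions 2-1-3-4-5, expanding outward from the peak — single-peaked.
Cluster 3 (peak Norbury at position 5): ranking walks positions 5-4-3-2-1, expanding outward from the peak — single-peaked.
Every ranking is single-peaked on this axis.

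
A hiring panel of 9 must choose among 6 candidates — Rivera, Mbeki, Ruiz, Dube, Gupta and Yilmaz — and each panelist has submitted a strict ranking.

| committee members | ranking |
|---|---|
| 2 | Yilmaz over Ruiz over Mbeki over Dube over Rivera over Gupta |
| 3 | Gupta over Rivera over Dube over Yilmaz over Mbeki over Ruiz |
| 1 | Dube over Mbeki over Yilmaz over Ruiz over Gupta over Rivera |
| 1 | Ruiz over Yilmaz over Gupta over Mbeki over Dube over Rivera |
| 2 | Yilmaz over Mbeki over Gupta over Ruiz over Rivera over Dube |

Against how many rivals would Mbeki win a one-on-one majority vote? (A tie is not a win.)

Mbeki against each rival (9 committee members):
Mbeki–Rivera: Mbeki 6–3.
Mbeki vs Ruiz: 6 to 3, Mbeki.
Mbeki vs Dube: Mbeki wins 5–4.
Mbeki vs Gupta: Mbeki wins 5–4.
Mbeki–Yilmaz: Yilmaz 8–1.
Mbeki beats Rivera, Ruiz, Dube, Gupta; loses to Yilmaz — 4 pairwise wins.

4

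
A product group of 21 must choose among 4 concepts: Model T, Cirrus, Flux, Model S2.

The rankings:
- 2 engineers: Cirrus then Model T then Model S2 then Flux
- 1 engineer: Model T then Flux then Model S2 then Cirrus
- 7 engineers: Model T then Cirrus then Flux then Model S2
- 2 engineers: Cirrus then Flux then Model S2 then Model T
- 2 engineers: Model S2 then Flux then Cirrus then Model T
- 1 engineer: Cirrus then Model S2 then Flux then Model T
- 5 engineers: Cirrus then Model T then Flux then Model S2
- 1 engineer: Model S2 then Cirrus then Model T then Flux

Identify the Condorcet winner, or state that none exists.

Cirrus

Head-to-head results (21 engineers):
Model T vs Cirrus: Model T is ranked higher on 1+7 = 8 ballots, Cirrus on 13. Cirrus wins 13–8.
Model T vs Flux: Model T wins 16–5.
Model T vs Model S2: Model T is ranked higher on 2+1+7+5 = 15 ballots, Model S2 on 6. Model T wins 15–6.
Cirrus vs Flux: Cirrus is ranked higher on 2+7+2+1+5+1 = 18 ballots, Flux on 3. Cirrus wins 18–3.
Cirrus vs Model S2: 2+7+2+1+5 = 17 for Cirrus, 4 for Model S2 — Cirrus by 17–4.
Flux–Model S2: Flux 15–6.
Cirrus wins every pairwise contest, so Cirrus is the Condorcet winner.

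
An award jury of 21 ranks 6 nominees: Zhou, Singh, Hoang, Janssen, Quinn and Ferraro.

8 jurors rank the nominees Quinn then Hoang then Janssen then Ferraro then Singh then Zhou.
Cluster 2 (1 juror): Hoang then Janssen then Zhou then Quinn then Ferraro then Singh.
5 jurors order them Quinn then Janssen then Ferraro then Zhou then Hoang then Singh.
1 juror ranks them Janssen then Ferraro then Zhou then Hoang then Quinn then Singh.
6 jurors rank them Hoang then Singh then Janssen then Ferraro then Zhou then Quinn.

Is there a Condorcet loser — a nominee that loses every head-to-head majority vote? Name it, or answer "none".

Zhou

Head-to-head results (21 jurors):
Zhou vs Singh: Singh, 14–7.
Zhou vs Hoang: Hoang, 15–6.
Zhou vs Janssen: Janssen wins 21–0.
Zhou vs Quinn: Zhou preferred on 1+1+6 = 8 ballots; Quinn wins 13–8.
Zhou vs Ferraro: 1 for Zhou, 20 for Ferraro — Ferraro by 20–1.
Singh vs Hoang: Singh is ranked higher on 0 ballots, Hoang on 21. Hoang wins 21–0.
Singh vs Janssen: Janssen, 15–6.
Singh vs Quinn: Quinn, 15–6.
Singh vs Ferraro: Ferraro, 15–6.
Hoang vs Janssen: Hoang wins 15–6.
Hoang vs Quinn: Quinn, 13–8.
Hoang vs Ferraro: Hoang is ranked higher on 8+1+6 = 15 ballots, Ferraro on 6. Hoang wins 15–6.
Janssen vs Quinn: Janssen is ranked higher on 1+1+6 = 8 ballots, Quinn on 13. Quinn wins 13–8.
Janssen vs Ferraro: 21 to 0, Janssen.
Quinn vs Ferraro: 14 to 7, Quinn.
Zhou is beaten in every head-to-head and is the Condorcet loser.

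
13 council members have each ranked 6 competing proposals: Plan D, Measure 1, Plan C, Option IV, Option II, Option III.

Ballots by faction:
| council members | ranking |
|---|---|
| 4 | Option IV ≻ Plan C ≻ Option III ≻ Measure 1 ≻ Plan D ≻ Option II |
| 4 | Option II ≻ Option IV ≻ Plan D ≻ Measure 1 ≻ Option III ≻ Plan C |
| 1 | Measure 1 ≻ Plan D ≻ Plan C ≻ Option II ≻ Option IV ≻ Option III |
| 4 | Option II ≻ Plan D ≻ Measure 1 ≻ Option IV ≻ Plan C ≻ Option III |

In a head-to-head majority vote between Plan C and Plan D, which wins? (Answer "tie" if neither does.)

Plan D

Ballots ranking Plan C above Plan D: 4.
Ballots ranking Plan D above Plan C: 13 − 4 = 9.
Plan D wins the head-to-head 9–4.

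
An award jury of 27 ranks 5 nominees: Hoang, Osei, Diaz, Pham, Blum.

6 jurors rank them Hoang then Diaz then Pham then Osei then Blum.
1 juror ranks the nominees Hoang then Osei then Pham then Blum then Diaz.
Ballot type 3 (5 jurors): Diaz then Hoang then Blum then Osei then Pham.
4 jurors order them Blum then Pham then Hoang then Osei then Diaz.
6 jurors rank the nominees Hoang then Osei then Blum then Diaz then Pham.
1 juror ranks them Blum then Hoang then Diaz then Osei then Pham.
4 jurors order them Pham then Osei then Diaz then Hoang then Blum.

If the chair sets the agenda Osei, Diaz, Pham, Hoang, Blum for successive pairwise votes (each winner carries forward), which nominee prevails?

Round 1: Osei vs Diaz — 15–12, Osei advances.
Round 2: Osei vs Pham — 13–14, Pham advances.
Round 3: Pham vs Hoang — 8–19, Hoang advances.
Round 4: Hoang vs Blum — 22–5, Hoang advances.
The agenda winner is Hoang.

Hoang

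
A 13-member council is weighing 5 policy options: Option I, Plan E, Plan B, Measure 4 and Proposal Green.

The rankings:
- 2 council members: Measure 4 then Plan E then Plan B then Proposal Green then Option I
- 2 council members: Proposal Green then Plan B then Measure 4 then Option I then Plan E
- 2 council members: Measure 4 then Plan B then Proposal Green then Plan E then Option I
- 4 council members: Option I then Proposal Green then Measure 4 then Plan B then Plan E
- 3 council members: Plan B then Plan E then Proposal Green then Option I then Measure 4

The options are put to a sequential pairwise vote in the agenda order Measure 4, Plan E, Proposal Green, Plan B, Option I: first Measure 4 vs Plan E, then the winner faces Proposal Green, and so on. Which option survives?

Round 1: Measure 4 vs Plan E — 10–3, Measure 4 advances.
Round 2: Measure 4 vs Proposal Green — 4–9, Proposal Green advances.
Round 3: Proposal Green vs Plan B — 6–7, Plan B advances.
Round 4: Plan B vs Option I — 9–4, Plan B advances.
The agenda winner is Plan B.

Plan B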